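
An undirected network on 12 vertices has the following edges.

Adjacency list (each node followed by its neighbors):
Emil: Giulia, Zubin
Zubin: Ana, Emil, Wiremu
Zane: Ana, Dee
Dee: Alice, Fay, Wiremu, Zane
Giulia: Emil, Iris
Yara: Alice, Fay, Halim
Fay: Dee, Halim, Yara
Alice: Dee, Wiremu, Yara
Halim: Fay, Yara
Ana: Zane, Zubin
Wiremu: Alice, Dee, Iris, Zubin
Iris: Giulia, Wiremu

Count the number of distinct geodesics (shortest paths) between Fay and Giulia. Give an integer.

1

The shortest distance is 4, and the only length-4 path is Fay–Dee–Wiremu–Iris–Giulia. So there is exactly 1 shortest path.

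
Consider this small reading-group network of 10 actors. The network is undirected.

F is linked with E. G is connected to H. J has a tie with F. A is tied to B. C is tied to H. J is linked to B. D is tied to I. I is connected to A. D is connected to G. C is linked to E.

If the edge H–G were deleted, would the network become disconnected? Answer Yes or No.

No

Even without that edge, H still reaches G via H – C – E – F – J – B – A – I – D – G, so the network stays connected. Not a bridge.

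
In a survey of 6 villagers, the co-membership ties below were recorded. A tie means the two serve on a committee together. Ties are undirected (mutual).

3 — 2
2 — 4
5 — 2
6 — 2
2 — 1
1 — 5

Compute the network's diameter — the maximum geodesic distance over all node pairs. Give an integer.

Eccentricity of each node (its greatest distance to any other): 1:2, 2:1, 3:2, 4:2, 5:2, 6:2.
The maximum eccentricity is 2, realized for instance by the pair 1–6 via 1 – 2 – 6. So the diameter is 2.

2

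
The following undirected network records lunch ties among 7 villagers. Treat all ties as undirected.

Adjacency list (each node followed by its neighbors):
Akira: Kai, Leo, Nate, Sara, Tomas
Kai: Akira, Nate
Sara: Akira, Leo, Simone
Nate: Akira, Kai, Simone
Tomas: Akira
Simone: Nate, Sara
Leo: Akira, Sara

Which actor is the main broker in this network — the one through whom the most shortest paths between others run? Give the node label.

Akira

Unnormalized betweenness of each node: Akira:17/2, Kai:0, Leo:0, Nate:2, Sara:2, Simone:1/2, Tomas:0.
Akira has the largest value, 17/2, making it the main broker — the node through which the most shortest paths run.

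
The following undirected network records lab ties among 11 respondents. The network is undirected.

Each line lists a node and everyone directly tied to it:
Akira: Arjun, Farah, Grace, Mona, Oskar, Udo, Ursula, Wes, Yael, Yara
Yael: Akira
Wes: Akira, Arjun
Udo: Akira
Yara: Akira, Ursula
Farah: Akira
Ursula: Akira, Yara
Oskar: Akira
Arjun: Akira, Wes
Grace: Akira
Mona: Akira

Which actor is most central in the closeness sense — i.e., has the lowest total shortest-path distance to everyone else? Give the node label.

Farness (sum of distances to all others) for each node — Akira:10, Arjun:18, Farah:19, Grace:19, Mona:19, Oskar:19, Udo:19, Ursula:18, Wes:18, Yael:19, Yara:18.
The smallest farness is 10, for Akira, so Akira has the highest closeness.

Akira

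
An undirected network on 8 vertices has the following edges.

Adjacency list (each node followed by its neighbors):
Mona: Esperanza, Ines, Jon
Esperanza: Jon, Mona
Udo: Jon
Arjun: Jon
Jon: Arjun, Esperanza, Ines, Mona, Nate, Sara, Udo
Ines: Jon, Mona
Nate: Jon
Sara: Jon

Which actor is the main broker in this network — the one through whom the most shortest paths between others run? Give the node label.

Jon

Unnormalized betweenness of each node: Arjun:0, Esperanza:0, Ines:0, Jon:37/2, Mona:1/2, Nate:0, Sara:0, Udo:0.
Jon has the largest value, 37/2, making it the main broker — the node through which the most shortest paths run.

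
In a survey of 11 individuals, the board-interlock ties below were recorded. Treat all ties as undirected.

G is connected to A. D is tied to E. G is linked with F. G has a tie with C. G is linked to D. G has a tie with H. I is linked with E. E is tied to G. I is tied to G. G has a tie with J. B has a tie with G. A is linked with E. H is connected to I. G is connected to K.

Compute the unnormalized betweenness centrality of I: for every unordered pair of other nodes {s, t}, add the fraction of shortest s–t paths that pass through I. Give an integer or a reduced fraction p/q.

1/2

Pairs whose geodesics pass through I — E–H: 1/2.
All other pairs contribute 0.
Summing the contributions gives betweenness(I) = 1/2.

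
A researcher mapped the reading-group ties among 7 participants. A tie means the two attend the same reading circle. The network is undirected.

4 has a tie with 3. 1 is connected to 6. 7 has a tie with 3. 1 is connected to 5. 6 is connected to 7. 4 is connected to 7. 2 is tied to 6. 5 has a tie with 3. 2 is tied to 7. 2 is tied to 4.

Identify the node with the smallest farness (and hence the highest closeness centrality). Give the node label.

7

Farness (sum of distances to all others) for each node — 1:11, 2:10, 3:9, 4:10, 5:11, 6:9, 7:8.
The smallest farness is 8, for 7, so 7 has the highest closeness.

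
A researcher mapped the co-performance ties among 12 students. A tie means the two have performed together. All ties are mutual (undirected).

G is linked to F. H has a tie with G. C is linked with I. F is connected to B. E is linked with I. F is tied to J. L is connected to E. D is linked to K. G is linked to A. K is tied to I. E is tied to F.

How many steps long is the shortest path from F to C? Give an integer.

3

One shortest route is F – E – I – C, which uses 3 edges, and at distance 2 from F we only reach {A, H, I, L}, which does not include C. So d(F,C) = 3.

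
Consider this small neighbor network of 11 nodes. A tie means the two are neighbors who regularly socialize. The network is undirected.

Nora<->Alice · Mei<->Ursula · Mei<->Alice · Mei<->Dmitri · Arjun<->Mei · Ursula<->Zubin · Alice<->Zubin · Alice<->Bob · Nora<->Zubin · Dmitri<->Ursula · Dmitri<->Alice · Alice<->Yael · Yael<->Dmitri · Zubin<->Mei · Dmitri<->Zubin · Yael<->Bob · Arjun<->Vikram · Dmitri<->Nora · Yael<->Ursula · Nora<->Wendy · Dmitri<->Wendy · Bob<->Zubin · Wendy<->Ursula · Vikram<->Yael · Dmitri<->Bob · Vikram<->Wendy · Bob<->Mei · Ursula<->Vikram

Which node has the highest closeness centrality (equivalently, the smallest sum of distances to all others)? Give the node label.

Dmitri

Farness (sum of distances to all others) for each node — Alice:14, Arjun:19, Bob:15, Dmitri:12, Mei:14, Nora:17, Ursula:14, Vikram:16, Wendy:16, Yael:15, Zubin:14.
The smallest farness is 12, for Dmitri, so Dmitri has the highest closeness.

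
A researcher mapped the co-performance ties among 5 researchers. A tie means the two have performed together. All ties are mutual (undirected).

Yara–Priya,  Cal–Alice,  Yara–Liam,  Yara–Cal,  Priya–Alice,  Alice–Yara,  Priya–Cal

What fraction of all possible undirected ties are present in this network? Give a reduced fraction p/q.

7/10

There are 7 edges and 5 nodes, so the maximum possible is C(5,2) = 10.
Density = 7/10.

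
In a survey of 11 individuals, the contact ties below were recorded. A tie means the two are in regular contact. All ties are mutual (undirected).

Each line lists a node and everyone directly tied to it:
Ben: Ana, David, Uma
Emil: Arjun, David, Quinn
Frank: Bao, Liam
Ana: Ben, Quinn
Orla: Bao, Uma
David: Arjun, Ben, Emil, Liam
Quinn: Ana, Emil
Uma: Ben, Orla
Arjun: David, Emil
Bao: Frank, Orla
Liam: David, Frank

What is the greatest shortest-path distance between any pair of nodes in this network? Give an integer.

5

Eccentricity of each node (its greatest distance to any other): Ana:4, Arjun:4, Bao:5, Ben:3, David:3, Emil:4, Frank:4, Liam:3, Orla:4, Quinn:5, Uma:3.
The maximum eccentricity is 5, realized for instance by the pair Bao–Quinn via Bao – Orla – Uma – Ben – Ana – Quinn. So the diameter is 5.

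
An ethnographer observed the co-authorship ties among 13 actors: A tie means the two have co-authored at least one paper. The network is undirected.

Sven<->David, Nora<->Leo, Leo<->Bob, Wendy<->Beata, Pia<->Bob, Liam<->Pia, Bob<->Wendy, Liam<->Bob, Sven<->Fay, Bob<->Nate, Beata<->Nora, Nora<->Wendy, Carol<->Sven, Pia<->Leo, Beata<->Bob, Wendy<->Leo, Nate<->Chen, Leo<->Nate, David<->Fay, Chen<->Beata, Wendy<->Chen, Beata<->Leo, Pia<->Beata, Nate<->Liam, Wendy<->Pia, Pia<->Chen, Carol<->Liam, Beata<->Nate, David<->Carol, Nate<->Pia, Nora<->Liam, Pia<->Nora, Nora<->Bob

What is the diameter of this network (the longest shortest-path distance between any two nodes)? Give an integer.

5

Eccentricity of each node (its greatest distance to any other): Beata:5, Bob:4, Carol:3, Chen:5, David:4, Fay:5, Leo:5, Liam:3, Nate:4, Nora:4, Pia:4, Sven:4, Wendy:5.
The maximum eccentricity is 5, realized for instance by the pair Wendy–Fay via Wendy – Nora – Liam – Carol – David – Fay. So the diameter is 5.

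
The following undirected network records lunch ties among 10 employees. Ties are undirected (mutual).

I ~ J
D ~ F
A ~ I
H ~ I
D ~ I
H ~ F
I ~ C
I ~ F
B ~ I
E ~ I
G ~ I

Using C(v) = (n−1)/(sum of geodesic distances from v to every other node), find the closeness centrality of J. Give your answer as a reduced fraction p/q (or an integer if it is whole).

Distances from J: A:2, B:2, C:2, D:2, E:2, F:2, G:2, H:2, I:1. Sum = 17.
n = 10, so closeness = 9/17.

9/17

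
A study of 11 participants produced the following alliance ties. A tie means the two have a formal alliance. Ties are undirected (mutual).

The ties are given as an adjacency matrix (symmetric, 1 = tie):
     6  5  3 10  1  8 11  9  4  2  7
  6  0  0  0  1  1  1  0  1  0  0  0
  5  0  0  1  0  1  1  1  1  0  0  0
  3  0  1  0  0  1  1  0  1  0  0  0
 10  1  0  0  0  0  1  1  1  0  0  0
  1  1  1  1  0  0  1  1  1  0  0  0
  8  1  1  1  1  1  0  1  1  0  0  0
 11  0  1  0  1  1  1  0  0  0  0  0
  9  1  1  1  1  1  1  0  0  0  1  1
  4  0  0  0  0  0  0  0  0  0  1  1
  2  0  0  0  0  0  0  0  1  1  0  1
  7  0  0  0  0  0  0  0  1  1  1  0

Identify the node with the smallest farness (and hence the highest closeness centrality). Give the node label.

Farness (sum of distances to all others) for each node — 1:15, 2:18, 3:17, 4:26, 5:16, 6:17, 7:18, 8:14, 9:12, 10:17, 11:20.
The smallest farness is 12, for 9, so 9 has the highest closeness.

9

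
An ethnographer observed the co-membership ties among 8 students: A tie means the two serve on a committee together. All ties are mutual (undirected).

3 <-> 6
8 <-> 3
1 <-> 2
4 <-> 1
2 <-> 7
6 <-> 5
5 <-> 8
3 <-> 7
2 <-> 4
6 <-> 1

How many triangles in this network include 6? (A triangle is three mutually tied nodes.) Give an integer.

6's neighbors are 1, 3, and 5, but none of them are tied to each other, so no triangle contains 6.

0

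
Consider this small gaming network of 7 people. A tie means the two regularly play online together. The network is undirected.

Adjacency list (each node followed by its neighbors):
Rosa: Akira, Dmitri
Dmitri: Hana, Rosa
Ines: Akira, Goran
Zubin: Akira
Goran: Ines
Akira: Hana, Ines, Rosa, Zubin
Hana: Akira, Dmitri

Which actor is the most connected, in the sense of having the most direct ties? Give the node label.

Degrees — Akira:4, Dmitri:2, Goran:1, Hana:2, Ines:2, Rosa:2, Zubin:1.
The maximum is 4, attained only by Akira.

Akira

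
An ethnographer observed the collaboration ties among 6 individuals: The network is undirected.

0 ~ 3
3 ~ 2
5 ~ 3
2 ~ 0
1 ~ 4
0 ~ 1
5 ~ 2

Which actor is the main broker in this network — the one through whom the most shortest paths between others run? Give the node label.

0

Unnormalized betweenness of each node: 0:6, 1:4, 2:3/2, 3:3/2, 4:0, 5:0.
0 has the largest value, 6, making it the main broker — the node through which the most shortest paths run.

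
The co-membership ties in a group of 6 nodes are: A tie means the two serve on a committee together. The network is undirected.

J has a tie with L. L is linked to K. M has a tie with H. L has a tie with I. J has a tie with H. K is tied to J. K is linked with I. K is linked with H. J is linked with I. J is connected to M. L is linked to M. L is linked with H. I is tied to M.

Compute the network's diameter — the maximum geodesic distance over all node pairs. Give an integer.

2

Eccentricity of each node (its greatest distance to any other): H:2, I:2, J:1, K:2, L:1, M:2.
The maximum eccentricity is 2, realized for instance by the pair I–H via I – K – H. So the diameter is 2.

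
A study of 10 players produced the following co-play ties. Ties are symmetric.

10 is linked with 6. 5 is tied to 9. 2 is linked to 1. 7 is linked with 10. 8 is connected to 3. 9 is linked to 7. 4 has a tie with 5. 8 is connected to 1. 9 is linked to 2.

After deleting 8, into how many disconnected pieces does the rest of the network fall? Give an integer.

Without 8, the remaining ties split the others into: {1, 2, 4, 5, 6, 7, 9, 10}; {3}.
That's 2 separate components.

2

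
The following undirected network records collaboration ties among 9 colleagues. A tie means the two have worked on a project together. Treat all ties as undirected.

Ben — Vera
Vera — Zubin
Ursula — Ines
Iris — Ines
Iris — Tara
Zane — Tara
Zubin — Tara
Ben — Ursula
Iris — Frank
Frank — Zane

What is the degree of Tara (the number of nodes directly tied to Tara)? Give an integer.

Tara is directly tied to Iris, Zane, and Zubin. That is 3 neighbors, so the degree of Tara is 3.

3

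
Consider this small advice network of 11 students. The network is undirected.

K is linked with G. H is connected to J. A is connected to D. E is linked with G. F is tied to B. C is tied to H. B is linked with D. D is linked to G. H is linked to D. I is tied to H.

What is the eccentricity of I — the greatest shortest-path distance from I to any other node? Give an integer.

4

Distances from I: A:3, B:3, C:2, D:2, E:4, F:4, G:3, H:1, J:2, K:4.
The largest is 4 (to F, K, and E), so the eccentricity of I is 4.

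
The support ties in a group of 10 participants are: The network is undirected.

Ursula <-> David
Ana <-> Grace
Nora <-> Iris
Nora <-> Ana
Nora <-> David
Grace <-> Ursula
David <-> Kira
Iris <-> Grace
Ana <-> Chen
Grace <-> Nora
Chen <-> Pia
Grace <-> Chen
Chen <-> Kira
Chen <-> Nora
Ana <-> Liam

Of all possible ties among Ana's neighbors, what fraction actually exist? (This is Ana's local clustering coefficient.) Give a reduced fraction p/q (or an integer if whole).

Ana's neighbors: Chen, Grace, Liam, and Nora (k = 4).
Possible neighbor pairs: C(4,2) = 6. Edges among them: Chen–Grace, Chen–Nora, Grace–Nora → e = 3.
Clustering(Ana) = 3/6 = 1/2.

1/2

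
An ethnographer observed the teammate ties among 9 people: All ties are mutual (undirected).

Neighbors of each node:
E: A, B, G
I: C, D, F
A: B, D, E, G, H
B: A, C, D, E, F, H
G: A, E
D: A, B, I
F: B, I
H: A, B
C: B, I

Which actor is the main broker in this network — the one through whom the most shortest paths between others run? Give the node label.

Unnormalized betweenness of each node: A:13/2, B:25/2, C:5/6, D:10/3, E:3/2, F:5/6, G:0, H:0, I:3/2.
B has the largest value, 25/2, making it the main broker — the node through which the most shortest paths run.

B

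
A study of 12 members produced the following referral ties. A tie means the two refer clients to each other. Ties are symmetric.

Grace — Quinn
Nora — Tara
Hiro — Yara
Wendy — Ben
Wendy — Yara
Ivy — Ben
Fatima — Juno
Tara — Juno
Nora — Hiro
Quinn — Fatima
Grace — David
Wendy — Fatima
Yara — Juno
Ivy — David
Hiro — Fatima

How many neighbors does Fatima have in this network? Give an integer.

Fatima is directly tied to Hiro, Juno, Quinn, and Wendy. That is 4 neighbors, so the degree of Fatima is 4.

4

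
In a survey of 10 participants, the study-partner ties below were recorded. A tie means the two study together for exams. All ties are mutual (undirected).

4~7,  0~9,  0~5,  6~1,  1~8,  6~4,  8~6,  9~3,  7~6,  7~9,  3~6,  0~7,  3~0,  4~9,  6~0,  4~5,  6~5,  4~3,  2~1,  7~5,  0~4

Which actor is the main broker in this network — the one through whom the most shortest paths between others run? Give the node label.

Unnormalized betweenness of each node: 0:23/12, 1:8, 2:0, 3:1, 4:23/12, 5:0, 6:223/12, 7:4/3, 8:0, 9:1/4.
6 has the largest value, 223/12, making it the main broker — the node through which the most shortest paths run.

6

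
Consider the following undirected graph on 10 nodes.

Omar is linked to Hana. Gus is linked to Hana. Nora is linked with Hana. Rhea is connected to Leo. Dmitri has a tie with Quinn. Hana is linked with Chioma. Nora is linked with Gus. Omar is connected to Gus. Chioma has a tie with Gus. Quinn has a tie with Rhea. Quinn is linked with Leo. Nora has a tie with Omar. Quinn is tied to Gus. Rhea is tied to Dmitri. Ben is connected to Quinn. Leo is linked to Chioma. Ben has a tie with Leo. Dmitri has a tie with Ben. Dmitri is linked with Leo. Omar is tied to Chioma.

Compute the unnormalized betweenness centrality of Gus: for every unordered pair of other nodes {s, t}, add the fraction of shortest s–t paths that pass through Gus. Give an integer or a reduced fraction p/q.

31/3

Pairs whose geodesics pass through Gus — Nora–Chioma: 1/3; Nora–Rhea: 1; Nora–Leo: 2/4; Nora–Ben: 1; Nora–Quinn: 1; Nora–Dmitri: 1; Hana–Rhea: 1/2; Hana–Ben: 1/2; Hana–Quinn: 1; Hana–Dmitri: 1/2; Omar–Rhea: 1/2; Omar–Ben: 1/2; Omar–Quinn: 1; Omar–Dmitri: 1/2 … (+1 more pairs).
All other pairs contribute 0.
Summing the contributions gives betweenness(Gus) = 31/3.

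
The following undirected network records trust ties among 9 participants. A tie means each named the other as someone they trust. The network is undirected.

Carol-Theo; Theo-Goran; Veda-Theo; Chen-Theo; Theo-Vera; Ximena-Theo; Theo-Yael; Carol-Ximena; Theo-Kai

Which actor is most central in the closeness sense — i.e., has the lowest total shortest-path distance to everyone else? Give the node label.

Theo

Farness (sum of distances to all others) for each node — Carol:14, Chen:15, Goran:15, Kai:15, Theo:8, Veda:15, Vera:15, Ximena:14, Yael:15.
The smallest farness is 8, for Theo, so Theo has the highest closeness.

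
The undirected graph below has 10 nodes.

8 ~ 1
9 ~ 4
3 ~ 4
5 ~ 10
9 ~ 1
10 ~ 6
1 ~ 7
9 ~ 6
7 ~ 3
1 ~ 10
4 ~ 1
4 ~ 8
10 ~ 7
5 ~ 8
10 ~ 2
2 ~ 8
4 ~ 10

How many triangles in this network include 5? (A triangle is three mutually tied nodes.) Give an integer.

5's neighbors are 8 and 10, but none of them are tied to each other, so no triangle contains 5.

0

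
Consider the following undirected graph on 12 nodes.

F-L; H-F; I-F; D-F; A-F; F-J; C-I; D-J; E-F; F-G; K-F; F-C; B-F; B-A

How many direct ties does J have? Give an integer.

2

J is directly tied to D and F. That is 2 neighbors, so the degree of J is 2.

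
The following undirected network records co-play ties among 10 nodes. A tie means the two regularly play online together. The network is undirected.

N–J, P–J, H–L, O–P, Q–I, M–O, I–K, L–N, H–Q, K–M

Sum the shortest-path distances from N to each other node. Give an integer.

Distances from N: H:2, I:4, J:1, K:5, L:1, M:4, O:3, P:2, Q:3.
Sum = 2 + 4 + 1 + 5 + 1 + 4 + 3 + 2 + 3 = 25.

25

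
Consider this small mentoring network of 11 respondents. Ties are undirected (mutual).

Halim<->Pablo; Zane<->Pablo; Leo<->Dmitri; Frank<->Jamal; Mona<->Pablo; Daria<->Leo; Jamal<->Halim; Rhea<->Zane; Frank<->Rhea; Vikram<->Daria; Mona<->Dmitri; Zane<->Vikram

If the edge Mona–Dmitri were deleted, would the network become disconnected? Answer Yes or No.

Even without that edge, Mona still reaches Dmitri via Mona – Pablo – Zane – Vikram – Daria – Leo – Dmitri, so the network stays connected. Not a bridge.

No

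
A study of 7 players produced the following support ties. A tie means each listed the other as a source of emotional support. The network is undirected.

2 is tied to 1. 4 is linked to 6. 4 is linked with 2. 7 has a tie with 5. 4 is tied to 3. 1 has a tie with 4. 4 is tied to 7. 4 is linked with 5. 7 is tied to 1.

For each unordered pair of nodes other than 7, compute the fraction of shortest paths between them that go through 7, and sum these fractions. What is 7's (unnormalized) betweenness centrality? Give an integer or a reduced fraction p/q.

Pairs whose geodesics pass through 7 — 5–1: 1/2.
All other pairs contribute 0.
Summing the contributions gives betweenness(7) = 1/2.

1/2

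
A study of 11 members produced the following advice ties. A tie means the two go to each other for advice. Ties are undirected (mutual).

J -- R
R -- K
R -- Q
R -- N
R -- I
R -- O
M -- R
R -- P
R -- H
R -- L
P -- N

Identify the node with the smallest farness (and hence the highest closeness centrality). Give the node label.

Farness (sum of distances to all others) for each node — H:19, I:19, J:19, K:19, L:19, M:19, N:18, O:19, P:18, Q:19, R:10.
The smallest farness is 10, for R, so R has the highest closeness.

R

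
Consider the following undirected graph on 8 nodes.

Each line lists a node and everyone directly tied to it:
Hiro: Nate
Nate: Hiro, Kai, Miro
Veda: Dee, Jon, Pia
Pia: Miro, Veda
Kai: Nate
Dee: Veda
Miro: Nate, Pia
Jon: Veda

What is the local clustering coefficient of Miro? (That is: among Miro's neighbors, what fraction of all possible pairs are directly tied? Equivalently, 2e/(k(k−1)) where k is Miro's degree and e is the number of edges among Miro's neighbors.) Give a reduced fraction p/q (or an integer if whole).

0

Miro's neighbors: Nate and Pia (k = 2).
Possible neighbor pairs: C(2,2) = 1. Edges among them: none → e = 0.
Clustering(Miro) = 0/1.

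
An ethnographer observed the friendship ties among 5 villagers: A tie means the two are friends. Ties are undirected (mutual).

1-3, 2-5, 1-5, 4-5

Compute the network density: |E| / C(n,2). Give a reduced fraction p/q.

There are 4 edges and 5 nodes, so the maximum possible is C(5,2) = 10.
Density = 4/10 = 2/5.

2/5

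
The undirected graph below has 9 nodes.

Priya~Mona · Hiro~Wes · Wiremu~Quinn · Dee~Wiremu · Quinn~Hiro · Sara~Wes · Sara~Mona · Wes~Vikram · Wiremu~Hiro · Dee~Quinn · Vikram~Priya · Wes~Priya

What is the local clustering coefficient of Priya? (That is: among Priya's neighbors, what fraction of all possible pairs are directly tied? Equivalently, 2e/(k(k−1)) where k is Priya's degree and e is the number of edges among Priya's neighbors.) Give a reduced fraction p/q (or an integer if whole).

1/3

Priya's neighbors: Mona, Vikram, and Wes (k = 3).
Possible neighbor pairs: C(3,2) = 3. Edges among them: Vikram–Wes → e = 1.
Clustering(Priya) = 1/3.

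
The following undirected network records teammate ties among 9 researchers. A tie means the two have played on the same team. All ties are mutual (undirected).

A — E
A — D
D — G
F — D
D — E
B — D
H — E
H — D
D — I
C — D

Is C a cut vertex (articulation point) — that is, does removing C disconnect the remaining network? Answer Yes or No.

Even without C, every remaining node can still reach every other (the residual graph is connected), so C is not a cut vertex.

No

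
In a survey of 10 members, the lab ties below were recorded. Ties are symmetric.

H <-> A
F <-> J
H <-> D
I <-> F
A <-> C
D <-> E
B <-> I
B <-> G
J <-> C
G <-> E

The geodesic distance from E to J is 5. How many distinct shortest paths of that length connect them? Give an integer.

2

The shortest distance is 5. The length-5 paths are: E–G–B–I–F–J; E–D–H–A–C–J.
That gives 2 distinct shortest paths.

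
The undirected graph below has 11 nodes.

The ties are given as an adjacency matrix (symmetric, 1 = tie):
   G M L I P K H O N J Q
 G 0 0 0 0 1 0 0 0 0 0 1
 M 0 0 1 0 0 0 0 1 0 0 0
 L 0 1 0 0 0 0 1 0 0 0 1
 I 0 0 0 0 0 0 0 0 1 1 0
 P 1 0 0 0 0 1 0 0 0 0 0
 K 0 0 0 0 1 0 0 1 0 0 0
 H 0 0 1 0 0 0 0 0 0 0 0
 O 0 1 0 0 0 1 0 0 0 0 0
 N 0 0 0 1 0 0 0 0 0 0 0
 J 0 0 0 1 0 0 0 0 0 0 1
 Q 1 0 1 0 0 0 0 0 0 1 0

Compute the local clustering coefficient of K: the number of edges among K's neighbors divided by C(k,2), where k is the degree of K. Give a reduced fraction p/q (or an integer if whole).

0

K's neighbors: O and P (k = 2).
Possible neighbor pairs: C(2,2) = 1. Edges among them: none → e = 0.
Clustering(K) = 0/1.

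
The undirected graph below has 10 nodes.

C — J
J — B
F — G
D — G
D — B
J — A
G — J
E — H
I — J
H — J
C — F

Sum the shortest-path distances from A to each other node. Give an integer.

Distances from A: B:2, C:2, D:3, E:3, F:3, G:2, H:2, I:2, J:1.
Sum = 2 + 2 + 3 + 3 + 3 + 2 + 2 + 2 + 1 = 20.

20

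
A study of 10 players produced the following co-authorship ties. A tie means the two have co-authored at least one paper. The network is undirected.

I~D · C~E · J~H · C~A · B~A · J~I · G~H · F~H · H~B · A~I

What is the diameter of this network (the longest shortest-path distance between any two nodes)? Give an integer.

5

Eccentricity of each node (its greatest distance to any other): A:3, B:3, C:4, D:4, E:5, F:5, G:5, H:4, I:3, J:4.
The maximum eccentricity is 5, realized for instance by the pair F–E via F – H – B – A – C – E. So the diameter is 5.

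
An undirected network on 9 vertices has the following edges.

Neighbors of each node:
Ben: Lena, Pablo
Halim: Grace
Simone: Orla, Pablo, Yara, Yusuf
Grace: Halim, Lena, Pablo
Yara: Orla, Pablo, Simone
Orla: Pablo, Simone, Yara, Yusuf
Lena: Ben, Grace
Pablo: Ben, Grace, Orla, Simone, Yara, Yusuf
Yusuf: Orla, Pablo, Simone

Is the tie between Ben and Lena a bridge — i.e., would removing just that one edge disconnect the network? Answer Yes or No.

No

Even without that edge, Ben still reaches Lena via Ben – Pablo – Grace – Lena, so the network stays connected. Not a bridge.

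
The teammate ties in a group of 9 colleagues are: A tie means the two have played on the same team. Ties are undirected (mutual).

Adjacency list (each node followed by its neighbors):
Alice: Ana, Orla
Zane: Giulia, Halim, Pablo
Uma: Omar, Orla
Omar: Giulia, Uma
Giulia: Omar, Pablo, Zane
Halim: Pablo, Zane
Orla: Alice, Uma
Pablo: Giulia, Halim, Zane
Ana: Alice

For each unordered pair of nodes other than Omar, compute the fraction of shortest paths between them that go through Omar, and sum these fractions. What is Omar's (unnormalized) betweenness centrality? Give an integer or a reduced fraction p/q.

Pairs whose geodesics pass through Omar — Zane–Orla: 1; Zane–Alice: 1; Zane–Uma: 1; Zane–Ana: 1; Halim–Orla: 2/2; Halim–Alice: 2/2; Halim–Uma: 2/2; Halim–Ana: 2/2; Giulia–Orla: 1; Giulia–Alice: 1; Giulia–Uma: 1; Giulia–Ana: 1; Pablo–Orla: 1; Pablo–Alice: 1 … (+2 more pairs).
All other pairs contribute 0.
Summing the contributions gives betweenness(Omar) = 16.

16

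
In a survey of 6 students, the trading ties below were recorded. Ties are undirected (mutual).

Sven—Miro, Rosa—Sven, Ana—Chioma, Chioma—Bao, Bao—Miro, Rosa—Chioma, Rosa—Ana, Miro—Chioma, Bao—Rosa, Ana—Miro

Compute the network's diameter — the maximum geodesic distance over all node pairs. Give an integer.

2

Eccentricity of each node (its greatest distance to any other): Ana:2, Bao:2, Chioma:2, Miro:2, Rosa:2, Sven:2.
The maximum eccentricity is 2, realized for instance by the pair Ana–Sven via Ana – Miro – Sven. So the diameter is 2.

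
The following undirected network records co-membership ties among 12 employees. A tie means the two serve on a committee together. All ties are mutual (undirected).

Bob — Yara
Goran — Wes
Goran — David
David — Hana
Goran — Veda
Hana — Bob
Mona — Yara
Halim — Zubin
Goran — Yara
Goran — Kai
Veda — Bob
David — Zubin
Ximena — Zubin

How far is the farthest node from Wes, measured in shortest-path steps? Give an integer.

4

Distances from Wes: Bob:3, David:2, Goran:1, Halim:4, Hana:3, Kai:2, Mona:3, Veda:2, Ximena:4, Yara:2, Zubin:3.
The largest is 4 (to Ximena and Halim), so the eccentricity of Wes is 4.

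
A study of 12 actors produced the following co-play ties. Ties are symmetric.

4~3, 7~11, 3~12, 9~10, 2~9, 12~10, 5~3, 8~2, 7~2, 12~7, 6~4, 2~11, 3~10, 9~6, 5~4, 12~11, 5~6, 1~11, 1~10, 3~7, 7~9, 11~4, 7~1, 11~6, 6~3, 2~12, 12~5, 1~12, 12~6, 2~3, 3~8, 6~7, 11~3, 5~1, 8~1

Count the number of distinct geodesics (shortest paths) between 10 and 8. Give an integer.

2

The shortest distance is 2. The length-2 paths are: 10–1–8; 10–3–8.
That gives 2 distinct shortest paths.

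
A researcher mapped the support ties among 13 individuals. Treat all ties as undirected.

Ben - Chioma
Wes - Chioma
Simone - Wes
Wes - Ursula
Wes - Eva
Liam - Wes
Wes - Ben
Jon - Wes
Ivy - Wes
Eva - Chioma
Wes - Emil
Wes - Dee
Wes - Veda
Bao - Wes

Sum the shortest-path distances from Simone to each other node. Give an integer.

Distances from Simone: Bao:2, Ben:2, Chioma:2, Dee:2, Emil:2, Eva:2, Ivy:2, Jon:2, Liam:2, Ursula:2, Veda:2, Wes:1.
Sum = 2 + 2 + 2 + 2 + 2 + 2 + 2 + 2 + 2 + 2 + 2 + 1 = 23.

23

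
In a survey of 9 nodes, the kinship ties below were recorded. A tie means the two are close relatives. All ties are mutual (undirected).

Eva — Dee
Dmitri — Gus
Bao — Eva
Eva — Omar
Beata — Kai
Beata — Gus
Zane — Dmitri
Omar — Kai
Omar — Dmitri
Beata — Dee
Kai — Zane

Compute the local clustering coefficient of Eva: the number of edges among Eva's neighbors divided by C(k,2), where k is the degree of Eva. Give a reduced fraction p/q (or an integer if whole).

0

Eva's neighbors: Bao, Dee, and Omar (k = 3).
Possible neighbor pairs: C(3,2) = 3. Edges among them: none → e = 0.
Clustering(Eva) = 0/3 = 0.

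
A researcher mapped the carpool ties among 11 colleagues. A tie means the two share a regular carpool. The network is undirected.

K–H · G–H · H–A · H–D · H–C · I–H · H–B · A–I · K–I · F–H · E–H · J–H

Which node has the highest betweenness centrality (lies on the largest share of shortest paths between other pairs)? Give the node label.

H

Unnormalized betweenness of each node: A:0, B:0, C:0, D:0, E:0, F:0, G:0, H:85/2, I:1/2, J:0, K:0.
H has the largest value, 85/2, making it the main broker — the node through which the most shortest paths run.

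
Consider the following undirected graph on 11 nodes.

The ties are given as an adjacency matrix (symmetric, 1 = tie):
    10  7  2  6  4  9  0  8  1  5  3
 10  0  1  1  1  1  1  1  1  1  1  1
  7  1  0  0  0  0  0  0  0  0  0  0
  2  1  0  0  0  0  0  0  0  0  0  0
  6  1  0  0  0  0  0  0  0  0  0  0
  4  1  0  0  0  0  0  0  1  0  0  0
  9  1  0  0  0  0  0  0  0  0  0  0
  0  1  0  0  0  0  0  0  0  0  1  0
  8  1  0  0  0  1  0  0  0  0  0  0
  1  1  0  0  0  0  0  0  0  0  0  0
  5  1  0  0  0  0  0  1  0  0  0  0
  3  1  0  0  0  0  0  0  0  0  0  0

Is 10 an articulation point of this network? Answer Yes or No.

Yes

Removing 10 leaves {7} with no path to {2}, so the network splits into 8 components. 10 is a cut vertex.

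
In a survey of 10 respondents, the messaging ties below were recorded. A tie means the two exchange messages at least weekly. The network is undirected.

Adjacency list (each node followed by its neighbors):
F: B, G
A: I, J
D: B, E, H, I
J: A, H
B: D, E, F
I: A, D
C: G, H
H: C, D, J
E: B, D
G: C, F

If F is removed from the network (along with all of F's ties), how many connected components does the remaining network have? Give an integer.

F's neighbors (B and G) remain reachable from one another through other ties, so the rest of the network stays in one piece.

1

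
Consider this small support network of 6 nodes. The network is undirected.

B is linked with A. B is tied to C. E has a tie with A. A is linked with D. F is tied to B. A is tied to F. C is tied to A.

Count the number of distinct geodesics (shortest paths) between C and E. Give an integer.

1

The shortest distance is 2, and the only length-2 path is C–A–E. So there is exactly 1 shortest path.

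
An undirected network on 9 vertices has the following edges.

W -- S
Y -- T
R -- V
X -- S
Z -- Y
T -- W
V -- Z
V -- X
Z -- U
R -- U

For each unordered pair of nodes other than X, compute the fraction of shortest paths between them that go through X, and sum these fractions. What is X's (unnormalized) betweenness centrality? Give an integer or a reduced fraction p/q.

6

Pairs whose geodesics pass through X — Z–S: 1; U–S: 2/2; R–S: 1; R–W: 1; V–S: 1; V–W: 1.
All other pairs contribute 0.
Summing the contributions gives betweenness(X) = 6.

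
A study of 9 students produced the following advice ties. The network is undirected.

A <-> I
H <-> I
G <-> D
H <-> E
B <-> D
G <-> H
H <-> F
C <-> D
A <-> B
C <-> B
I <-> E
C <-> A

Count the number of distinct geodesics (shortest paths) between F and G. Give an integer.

The shortest distance is 2, and the only length-2 path is F–H–G. So there is exactly 1 shortest path.

1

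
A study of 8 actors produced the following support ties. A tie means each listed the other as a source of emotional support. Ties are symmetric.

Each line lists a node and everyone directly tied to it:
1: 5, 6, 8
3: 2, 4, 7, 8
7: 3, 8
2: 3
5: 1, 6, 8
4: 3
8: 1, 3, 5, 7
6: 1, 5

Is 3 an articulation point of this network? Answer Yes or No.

Removing 3 leaves {1, 5, 6, 7, and 8} with no path to {4}, so the network splits into 3 components. 3 is a cut vertex.

Yes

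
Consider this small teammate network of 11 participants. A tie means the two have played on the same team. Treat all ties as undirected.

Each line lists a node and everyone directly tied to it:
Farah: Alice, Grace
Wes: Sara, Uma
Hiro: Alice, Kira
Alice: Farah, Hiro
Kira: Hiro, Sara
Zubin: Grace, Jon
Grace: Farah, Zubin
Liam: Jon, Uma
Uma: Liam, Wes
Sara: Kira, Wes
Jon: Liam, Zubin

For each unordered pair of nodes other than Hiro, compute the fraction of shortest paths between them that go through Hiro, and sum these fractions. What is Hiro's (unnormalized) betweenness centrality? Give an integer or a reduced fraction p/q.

10

Pairs whose geodesics pass through Hiro — Alice–Uma: 1; Alice–Wes: 1; Alice–Sara: 1; Alice–Kira: 1; Farah–Wes: 1; Farah–Sara: 1; Farah–Kira: 1; Grace–Sara: 1; Grace–Kira: 1; Zubin–Kira: 1.
All other pairs contribute 0.
Summing the contributions gives betweenness(Hiro) = 10.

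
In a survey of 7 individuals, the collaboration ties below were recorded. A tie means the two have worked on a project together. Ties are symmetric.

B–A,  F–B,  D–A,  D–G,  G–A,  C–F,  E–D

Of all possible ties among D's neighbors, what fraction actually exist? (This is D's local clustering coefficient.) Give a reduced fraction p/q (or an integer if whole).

1/3

D's neighbors: A, E, and G (k = 3).
Possible neighbor pairs: C(3,2) = 3. Edges among them: A–G → e = 1.
Clustering(D) = 1/3.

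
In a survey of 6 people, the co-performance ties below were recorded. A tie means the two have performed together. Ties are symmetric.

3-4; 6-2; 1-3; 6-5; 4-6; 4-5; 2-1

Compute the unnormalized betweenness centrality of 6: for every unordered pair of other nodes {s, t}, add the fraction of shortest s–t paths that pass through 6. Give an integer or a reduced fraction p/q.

5/2

Pairs whose geodesics pass through 6 — 1–5: 1/2; 2–5: 1; 2–4: 1.
All other pairs contribute 0.
Summing the contributions gives betweenness(6) = 5/2.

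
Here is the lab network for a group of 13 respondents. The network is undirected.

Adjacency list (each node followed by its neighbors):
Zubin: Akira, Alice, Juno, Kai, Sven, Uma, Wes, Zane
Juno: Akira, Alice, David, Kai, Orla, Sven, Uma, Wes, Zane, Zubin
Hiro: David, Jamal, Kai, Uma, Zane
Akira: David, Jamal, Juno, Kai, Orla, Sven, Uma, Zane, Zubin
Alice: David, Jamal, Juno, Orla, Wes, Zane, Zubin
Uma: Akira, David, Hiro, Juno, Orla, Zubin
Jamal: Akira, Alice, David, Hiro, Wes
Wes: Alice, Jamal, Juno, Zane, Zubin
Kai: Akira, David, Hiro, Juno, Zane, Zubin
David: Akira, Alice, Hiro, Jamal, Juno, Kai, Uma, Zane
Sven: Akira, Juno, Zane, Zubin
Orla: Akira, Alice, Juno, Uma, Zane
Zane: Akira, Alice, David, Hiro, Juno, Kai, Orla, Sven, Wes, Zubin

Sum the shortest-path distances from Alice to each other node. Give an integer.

Distances from Alice: Akira:2, David:1, Hiro:2, Jamal:1, Juno:1, Kai:2, Orla:1, Sven:2, Uma:2, Wes:1, Zane:1, Zubin:1.
Sum = 2 + 1 + 2 + 1 + 1 + 2 + 1 + 2 + 2 + 1 + 1 + 1 = 17.

17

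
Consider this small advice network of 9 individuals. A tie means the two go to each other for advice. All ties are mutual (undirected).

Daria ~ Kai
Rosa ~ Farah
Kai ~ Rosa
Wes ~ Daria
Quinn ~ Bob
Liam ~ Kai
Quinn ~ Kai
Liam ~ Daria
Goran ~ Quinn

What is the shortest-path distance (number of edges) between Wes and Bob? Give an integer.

One shortest route is Wes – Daria – Kai – Quinn – Bob, which uses 4 edges, and at distance 3 from Wes we only reach {Quinn, Rosa}, which does not include Bob. So d(Wes,Bob) = 4.

4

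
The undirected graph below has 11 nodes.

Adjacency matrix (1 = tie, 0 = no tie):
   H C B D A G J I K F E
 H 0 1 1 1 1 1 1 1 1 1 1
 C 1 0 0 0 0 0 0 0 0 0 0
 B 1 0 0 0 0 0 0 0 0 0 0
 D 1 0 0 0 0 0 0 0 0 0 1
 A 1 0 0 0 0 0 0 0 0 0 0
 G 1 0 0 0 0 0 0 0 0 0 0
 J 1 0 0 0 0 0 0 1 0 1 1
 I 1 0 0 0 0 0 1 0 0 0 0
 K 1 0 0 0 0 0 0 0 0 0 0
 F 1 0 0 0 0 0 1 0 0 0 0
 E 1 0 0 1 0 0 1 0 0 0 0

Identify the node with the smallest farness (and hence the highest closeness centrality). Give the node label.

H

Farness (sum of distances to all others) for each node — A:19, B:19, C:19, D:18, E:17, F:18, G:19, H:10, I:18, J:16, K:19.
The smallest farness is 10, for H, so H has the highest closeness.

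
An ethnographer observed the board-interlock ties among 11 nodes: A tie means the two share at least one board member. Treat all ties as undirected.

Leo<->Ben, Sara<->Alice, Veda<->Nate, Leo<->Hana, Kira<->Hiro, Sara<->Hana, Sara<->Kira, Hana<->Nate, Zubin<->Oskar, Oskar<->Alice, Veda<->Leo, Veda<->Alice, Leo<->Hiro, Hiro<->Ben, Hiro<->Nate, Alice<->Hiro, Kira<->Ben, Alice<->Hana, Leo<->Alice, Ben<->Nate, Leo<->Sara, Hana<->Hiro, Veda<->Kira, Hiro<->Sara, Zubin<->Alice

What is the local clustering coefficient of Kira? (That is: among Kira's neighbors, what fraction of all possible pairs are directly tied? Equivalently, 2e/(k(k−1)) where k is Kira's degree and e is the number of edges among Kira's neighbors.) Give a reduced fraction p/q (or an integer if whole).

Kira's neighbors: Ben, Hiro, Sara, and Veda (k = 4).
Possible neighbor pairs: C(4,2) = 6. Edges among them: Ben–Hiro, Hiro–Sara → e = 2.
Clustering(Kira) = 2/6 = 1/3.

1/3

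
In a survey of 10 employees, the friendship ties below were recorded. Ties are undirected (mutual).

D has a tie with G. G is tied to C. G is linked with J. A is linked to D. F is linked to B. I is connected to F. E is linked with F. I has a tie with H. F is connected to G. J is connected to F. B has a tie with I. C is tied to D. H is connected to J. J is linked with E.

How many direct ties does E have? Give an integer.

2

E is directly tied to F and J. That is 2 neighbors, so the degree of E is 2.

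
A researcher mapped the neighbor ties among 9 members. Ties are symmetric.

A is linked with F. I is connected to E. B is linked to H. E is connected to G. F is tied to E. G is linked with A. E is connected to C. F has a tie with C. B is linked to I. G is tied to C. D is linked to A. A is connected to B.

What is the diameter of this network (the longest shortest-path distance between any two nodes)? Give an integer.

Eccentricity of each node (its greatest distance to any other): A:2, B:3, C:4, D:3, E:3, F:3, G:3, H:4, I:3.
The maximum eccentricity is 4, realized for instance by the pair C–H via C – E – I – B – H. So the diameter is 4.

4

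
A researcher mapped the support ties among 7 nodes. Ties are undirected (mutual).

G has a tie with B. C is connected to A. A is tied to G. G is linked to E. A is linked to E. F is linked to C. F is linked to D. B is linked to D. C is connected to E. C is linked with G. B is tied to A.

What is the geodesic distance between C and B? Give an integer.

One shortest route is C – A – B, which uses 2 edges, and C and B are not directly tied, so nothing shorter exists. So d(C,B) = 2.

2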